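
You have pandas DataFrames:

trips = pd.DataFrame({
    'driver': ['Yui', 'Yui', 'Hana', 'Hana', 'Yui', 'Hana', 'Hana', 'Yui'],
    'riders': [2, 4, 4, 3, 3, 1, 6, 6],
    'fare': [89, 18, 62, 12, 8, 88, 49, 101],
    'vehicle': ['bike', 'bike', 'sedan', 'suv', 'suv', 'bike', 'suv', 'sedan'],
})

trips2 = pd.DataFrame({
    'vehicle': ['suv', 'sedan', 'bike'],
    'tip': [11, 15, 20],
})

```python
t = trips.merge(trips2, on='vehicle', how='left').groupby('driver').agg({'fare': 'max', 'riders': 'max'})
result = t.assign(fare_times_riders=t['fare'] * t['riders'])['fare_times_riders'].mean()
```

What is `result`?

567.0

merge on 'vehicle' (how='left') → 8 rows:
  driver  riders  fare vehicle  tip
0    Yui       2    89    bike   20
1    Yui       4    18    bike   20
2   Hana       4    62   sedan   15
3   Hana       3    12     suv   11
4    Yui       3     8     suv   11
5   Hana       1    88    bike   20
6   Hana       6    49     suv   11
7    Yui       6   101   sedan   15
group by driver: max(fare), max(riders):
        fare  riders
driver              
Hana      88       6
Yui      101       6
add column fare_times_riders = t['fare'] * t['riders']:
        fare  riders  fare_times_riders
driver                                 
Hana      88       6                528
Yui      101       6                606
Reading off the mean of column 'fare_times_riders', we get 567.0.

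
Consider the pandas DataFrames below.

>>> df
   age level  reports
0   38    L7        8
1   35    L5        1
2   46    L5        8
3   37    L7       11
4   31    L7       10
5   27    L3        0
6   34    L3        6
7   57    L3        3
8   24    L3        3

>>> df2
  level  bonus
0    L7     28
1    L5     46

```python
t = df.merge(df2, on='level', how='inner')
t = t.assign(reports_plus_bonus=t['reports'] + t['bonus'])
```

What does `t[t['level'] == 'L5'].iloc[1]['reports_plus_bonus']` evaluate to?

54

merge on 'level' (how='inner') → 5 rows:
   age level  reports  bonus
0   38    L7        8     28
1   35    L5        1     46
2   46    L5        8     46
3   37    L7       11     28
4   31    L7       10     28
add column reports_plus_bonus = t['reports'] + t['bonus']:
   age level  reports  bonus  reports_plus_bonus
0   38    L7        8     28                  36
1   35    L5        1     46                  47
2   46    L5        8     46                  54
3   37    L7       11     28                  39
4   31    L7       10     28                  38
filter rows where level == 'L5':
   age level  reports  bonus  reports_plus_bonus
1   35    L5        1     46                  47
2   46    L5        8     46                  54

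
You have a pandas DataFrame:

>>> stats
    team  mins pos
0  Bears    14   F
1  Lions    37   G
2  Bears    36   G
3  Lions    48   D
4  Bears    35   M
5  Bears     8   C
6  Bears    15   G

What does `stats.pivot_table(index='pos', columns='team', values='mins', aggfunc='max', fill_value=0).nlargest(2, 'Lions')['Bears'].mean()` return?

18.0

pivot: rows=pos, cols=team, max(mins):
team  Bears  Lions
pos               
C         8      0
D         0     48
F        14      0
G        36     37
M        35      0
take 2 rows with largest Lions:
team  Bears  Lions
pos               
D         0     48
G        36     37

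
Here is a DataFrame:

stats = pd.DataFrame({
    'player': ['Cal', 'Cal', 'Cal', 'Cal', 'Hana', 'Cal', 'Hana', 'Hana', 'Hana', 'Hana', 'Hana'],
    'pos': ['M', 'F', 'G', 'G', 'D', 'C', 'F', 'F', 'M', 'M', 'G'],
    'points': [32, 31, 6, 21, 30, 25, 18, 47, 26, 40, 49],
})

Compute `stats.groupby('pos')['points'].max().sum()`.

group by pos, max of points:
pos
C    25
D    30
F    47
G    49
M    40
Name: points, dtype: int64
Hence 191.

191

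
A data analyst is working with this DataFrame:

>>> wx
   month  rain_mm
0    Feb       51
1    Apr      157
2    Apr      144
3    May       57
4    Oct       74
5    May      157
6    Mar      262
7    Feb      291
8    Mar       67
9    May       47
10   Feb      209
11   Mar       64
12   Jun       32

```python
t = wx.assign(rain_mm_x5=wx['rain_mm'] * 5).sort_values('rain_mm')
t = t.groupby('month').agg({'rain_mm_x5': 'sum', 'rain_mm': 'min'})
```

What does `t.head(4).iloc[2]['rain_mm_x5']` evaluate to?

add column rain_mm_x5 = wx['rain_mm'] * 5:
   month  rain_mm  rain_mm_x5
0    Feb       51         255
1    Apr      157         785
2    Apr      144         720
3    May       57         285
4    Oct       74         370
5    May      157         785
6    Mar      262        1310
7    Feb      291        1455
8    Mar       67         335
9    May       47         235
10   Feb      209        1045
11   Mar       64         320
12   Jun       32         160
sort by rain_mm:
   month  rain_mm  rain_mm_x5
12   Jun       32         160
9    May       47         235
0    Feb       51         255
3    May       57         285
11   Mar       64         320
8    Mar       67         335
4    Oct       74         370
2    Apr      144         720
1    Apr      157         785
5    May      157         785
10   Feb      209        1045
6    Mar      262        1310
7    Feb      291        1455
group by month: sum(rain_mm_x5), min(rain_mm):
       rain_mm_x5  rain_mm
month                     
Apr          1505      144
Feb          2755       51
Jun           160       32
Mar          1965       64
May          1305       47
Oct           370       74
take first 4 rows:
       rain_mm_x5  rain_mm
month                     
Apr          1505      144
Feb          2755       51
Jun           160       32
Mar          1965       64
Finally, value at position 2, column 'rain_mm_x5' = 160.

160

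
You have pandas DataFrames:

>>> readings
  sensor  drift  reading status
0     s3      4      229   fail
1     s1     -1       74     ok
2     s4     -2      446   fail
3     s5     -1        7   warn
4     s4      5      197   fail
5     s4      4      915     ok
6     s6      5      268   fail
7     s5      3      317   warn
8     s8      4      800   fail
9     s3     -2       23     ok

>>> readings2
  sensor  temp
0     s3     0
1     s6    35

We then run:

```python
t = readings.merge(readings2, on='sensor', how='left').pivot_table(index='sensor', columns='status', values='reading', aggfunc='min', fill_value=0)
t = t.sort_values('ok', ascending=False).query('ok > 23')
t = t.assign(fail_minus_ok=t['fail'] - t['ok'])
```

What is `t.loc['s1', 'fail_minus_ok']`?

-74

merge on 'sensor' (how='left') → 10 rows:
  sensor  drift  reading status  temp
0     s3      4      229   fail   0.0
1     s1     -1       74     ok   NaN
2     s4     -2      446   fail   NaN
3     s5     -1        7   warn   NaN
4     s4      5      197   fail   NaN
5     s4      4      915     ok   NaN
6     s6      5      268   fail  35.0
7     s5      3      317   warn   NaN
8     s8      4      800   fail   NaN
9     s3     -2       23     ok   0.0
pivot: rows=sensor, cols=status, min(reading):
status  fail   ok  warn
sensor                 
s1         0   74     0
s3       229   23     0
s4       197  915     0
s5         0    0     7
s6       268    0     0
s8       800    0     0
sort by ok descending:
status  fail   ok  warn
sensor                 
s4       197  915     0
s1         0   74     0
s3       229   23     0
s5         0    0     7
s6       268    0     0
s8       800    0     0
filter rows where ok > 23:
status  fail   ok  warn
sensor                 
s4       197  915     0
s1         0   74     0
add column fail_minus_ok = t['fail'] - t['ok']:
status  fail   ok  warn  fail_minus_ok
sensor                                
s4       197  915     0           -718
s1         0   74     0            -74
Finally, value at row 's1', column 'fail_minus_ok' = -74.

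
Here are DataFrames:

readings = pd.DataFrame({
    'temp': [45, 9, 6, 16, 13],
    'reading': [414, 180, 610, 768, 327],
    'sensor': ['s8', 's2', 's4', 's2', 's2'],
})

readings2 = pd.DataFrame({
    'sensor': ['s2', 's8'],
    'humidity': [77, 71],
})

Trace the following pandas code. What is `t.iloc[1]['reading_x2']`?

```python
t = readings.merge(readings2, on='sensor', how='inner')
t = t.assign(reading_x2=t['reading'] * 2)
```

360

merge on 'sensor' (how='inner') → 4 rows:
   temp  reading sensor  humidity
0    45      414     s8        71
1     9      180     s2        77
2    16      768     s2        77
3    13      327     s2        77
add column reading_x2 = t['reading'] * 2:
   temp  reading sensor  humidity  reading_x2
0    45      414     s8        71         828
1     9      180     s2        77         360
2    16      768     s2        77        1536
3    13      327     s2        77         654
Taking the value at position 1, column 'reading_x2' gives 360.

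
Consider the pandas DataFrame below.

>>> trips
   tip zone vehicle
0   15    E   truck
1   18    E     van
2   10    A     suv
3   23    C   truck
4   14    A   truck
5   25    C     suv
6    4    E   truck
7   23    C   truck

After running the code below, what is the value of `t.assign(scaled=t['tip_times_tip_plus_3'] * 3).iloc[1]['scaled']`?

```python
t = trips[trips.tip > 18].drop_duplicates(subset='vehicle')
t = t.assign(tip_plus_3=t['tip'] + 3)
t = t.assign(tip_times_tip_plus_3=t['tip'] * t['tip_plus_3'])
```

filter rows where tip > 18:
   tip zone vehicle
3   23    C   truck
5   25    C     suv
7   23    C   truck
drop duplicate vehicle (keep=first):
   tip zone vehicle
3   23    C   truck
5   25    C     suv
add column tip_plus_3 = t['tip'] + 3:
   tip zone vehicle  tip_plus_3
3   23    C   truck          26
5   25    C     suv          28
add column tip_times_tip_plus_3 = t['tip'] * t['tip_plus_3']:
   tip zone vehicle  tip_plus_3  tip_times_tip_plus_3
3   23    C   truck          26                   598
5   25    C     suv          28                   700
add column scaled = t['tip_times_tip_plus_3'] * 3:
   tip zone vehicle  tip_plus_3  tip_times_tip_plus_3  scaled
3   23    C   truck          26                   598    1794
5   25    C     suv          28                   700    2100
So iloc[1]['scaled'] = 2100.

2100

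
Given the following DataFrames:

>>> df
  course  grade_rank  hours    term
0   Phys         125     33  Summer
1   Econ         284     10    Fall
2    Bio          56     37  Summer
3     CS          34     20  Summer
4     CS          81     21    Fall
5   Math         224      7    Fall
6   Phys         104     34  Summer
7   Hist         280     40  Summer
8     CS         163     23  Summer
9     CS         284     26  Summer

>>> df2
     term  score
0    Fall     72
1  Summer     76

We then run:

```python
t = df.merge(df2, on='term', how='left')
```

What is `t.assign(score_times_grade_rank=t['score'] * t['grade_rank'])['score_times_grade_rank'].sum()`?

121904

merge on 'term' (how='left') → 10 rows:
  course  grade_rank  hours    term  score
0   Phys         125     33  Summer     76
1   Econ         284     10    Fall     72
2    Bio          56     37  Summer     76
3     CS          34     20  Summer     76
4     CS          81     21    Fall     72
5   Math         224      7    Fall     72
6   Phys         104     34  Summer     76
7   Hist         280     40  Summer     76
8     CS         163     23  Summer     76
9     CS         284     26  Summer     76
add column score_times_grade_rank = t['score'] * t['grade_rank']:
  course  grade_rank  hours    term  score  score_times_grade_rank
0   Phys         125     33  Summer     76                    9500
1   Econ         284     10    Fall     72                   20448
2    Bio          56     37  Summer     76                    4256
3     CS          34     20  Summer     76                    2584
4     CS          81     21    Fall     72                    5832
5   Math         224      7    Fall     72                   16128
6   Phys         104     34  Summer     76                    7904
7   Hist         280     40  Summer     76                   21280
8     CS         163     23  Summer     76                   12388
9     CS         284     26  Summer     76                   21584
Finally, sum of column 'score_times_grade_rank' = 121904.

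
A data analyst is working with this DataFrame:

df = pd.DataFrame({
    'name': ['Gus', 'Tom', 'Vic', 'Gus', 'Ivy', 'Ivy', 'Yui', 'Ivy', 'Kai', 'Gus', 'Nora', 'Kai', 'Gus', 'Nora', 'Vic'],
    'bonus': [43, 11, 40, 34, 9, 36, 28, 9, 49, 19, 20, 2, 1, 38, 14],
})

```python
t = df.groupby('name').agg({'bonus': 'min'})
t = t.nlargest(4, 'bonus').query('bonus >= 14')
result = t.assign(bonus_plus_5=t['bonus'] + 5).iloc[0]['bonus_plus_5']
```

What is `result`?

33

group by name, min of bonus:
      bonus
name       
Gus       1
Ivy       9
Kai       2
Nora     20
Tom      11
Vic      14
Yui      28
take 4 rows with largest bonus:
      bonus
name       
Yui      28
Nora     20
Vic      14
Tom      11
filter rows where bonus >= 14:
      bonus
name       
Yui      28
Nora     20
Vic      14
add column bonus_plus_5 = t['bonus'] + 5:
      bonus  bonus_plus_5
name                     
Yui      28            33
Nora     20            25
Vic      14            19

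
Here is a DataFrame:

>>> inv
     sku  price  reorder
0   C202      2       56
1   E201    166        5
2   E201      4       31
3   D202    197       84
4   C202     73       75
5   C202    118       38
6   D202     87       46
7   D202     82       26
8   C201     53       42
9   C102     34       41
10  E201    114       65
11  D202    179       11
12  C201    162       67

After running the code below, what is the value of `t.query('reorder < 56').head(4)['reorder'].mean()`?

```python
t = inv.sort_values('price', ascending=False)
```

sort by price descending:
     sku  price  reorder
3   D202    197       84
11  D202    179       11
1   E201    166        5
12  C201    162       67
5   C202    118       38
10  E201    114       65
6   D202     87       46
7   D202     82       26
4   C202     73       75
8   C201     53       42
9   C102     34       41
2   E201      4       31
0   C202      2       56
filter rows where reorder < 56:
     sku  price  reorder
11  D202    179       11
1   E201    166        5
5   C202    118       38
6   D202     87       46
7   D202     82       26
8   C201     53       42
9   C102     34       41
2   E201      4       31
take first 4 rows:
     sku  price  reorder
11  D202    179       11
1   E201    166        5
5   C202    118       38
6   D202     87       46
Reading off the mean of column 'reorder', we get 25.0.

25.0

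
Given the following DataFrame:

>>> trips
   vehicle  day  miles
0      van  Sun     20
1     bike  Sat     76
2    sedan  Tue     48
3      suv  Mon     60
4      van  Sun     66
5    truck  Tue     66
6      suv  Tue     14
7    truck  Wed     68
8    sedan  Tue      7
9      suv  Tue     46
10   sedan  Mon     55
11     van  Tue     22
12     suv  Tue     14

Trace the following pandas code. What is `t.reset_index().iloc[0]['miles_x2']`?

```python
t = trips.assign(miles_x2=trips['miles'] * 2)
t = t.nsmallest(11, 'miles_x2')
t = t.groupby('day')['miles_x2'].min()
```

110

add column miles_x2 = trips['miles'] * 2:
   vehicle  day  miles  miles_x2
0      van  Sun     20        40
1     bike  Sat     76       152
2    sedan  Tue     48        96
3      suv  Mon     60       120
4      van  Sun     66       132
5    truck  Tue     66       132
6      suv  Tue     14        28
7    truck  Wed     68       136
8    sedan  Tue      7        14
9      suv  Tue     46        92
10   sedan  Mon     55       110
11     van  Tue     22        44
12     suv  Tue     14        28
take 11 rows with smallest miles_x2:
   vehicle  day  miles  miles_x2
8    sedan  Tue      7        14
6      suv  Tue     14        28
12     suv  Tue     14        28
0      van  Sun     20        40
11     van  Tue     22        44
9      suv  Tue     46        92
2    sedan  Tue     48        96
10   sedan  Mon     55       110
3      suv  Mon     60       120
4      van  Sun     66       132
5    truck  Tue     66       132
group by day, min of miles_x2:
day
Mon    110
Sun     40
Tue     14
Name: miles_x2, dtype: int64
reset_index():
   day  miles_x2
0  Mon       110
1  Sun        40
2  Tue        14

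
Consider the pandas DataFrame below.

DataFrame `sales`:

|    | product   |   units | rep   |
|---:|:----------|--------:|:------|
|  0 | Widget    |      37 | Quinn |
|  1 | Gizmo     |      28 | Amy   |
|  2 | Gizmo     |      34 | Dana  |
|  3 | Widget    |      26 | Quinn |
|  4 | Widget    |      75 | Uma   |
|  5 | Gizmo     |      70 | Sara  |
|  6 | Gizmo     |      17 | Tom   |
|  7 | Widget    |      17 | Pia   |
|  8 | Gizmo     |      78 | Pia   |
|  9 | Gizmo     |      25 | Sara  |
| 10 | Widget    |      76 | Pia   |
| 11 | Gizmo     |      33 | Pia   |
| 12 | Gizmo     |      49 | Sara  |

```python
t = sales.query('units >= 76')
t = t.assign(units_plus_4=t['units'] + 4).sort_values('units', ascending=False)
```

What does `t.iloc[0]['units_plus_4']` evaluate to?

82

filter rows where units >= 76:
   product  units  rep
8    Gizmo     78  Pia
10  Widget     76  Pia
add column units_plus_4 = t['units'] + 4:
   product  units  rep  units_plus_4
8    Gizmo     78  Pia            82
10  Widget     76  Pia            80
sort by units descending:
   product  units  rep  units_plus_4
8    Gizmo     78  Pia            82
10  Widget     76  Pia            80
Then the value at position 0, column 'units_plus_4': 82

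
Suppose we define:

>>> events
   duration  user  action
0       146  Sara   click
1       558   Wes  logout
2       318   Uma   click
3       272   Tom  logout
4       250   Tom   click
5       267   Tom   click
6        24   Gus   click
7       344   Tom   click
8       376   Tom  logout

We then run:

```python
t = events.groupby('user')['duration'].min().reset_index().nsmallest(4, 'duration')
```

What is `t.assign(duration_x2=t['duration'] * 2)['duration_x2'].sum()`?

group by user, min of duration:
user
Gus      24
Sara    146
Tom     250
Uma     318
Wes     558
Name: duration, dtype: int64
reset_index():
   user  duration
0   Gus        24
1  Sara       146
2   Tom       250
3   Uma       318
4   Wes       558
take 4 rows with smallest duration:
   user  duration
0   Gus        24
1  Sara       146
2   Tom       250
3   Uma       318
add column duration_x2 = t['duration'] * 2:
   user  duration  duration_x2
0   Gus        24           48
1  Sara       146          292
2   Tom       250          500
3   Uma       318          636

1476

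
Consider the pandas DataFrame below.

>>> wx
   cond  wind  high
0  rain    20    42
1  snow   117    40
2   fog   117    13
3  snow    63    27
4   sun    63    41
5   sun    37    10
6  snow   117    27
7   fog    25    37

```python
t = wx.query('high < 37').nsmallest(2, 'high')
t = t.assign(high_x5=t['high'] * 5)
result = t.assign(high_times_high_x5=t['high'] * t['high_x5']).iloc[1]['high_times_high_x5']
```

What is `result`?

filter rows where high < 37:
   cond  wind  high
2   fog   117    13
3  snow    63    27
5   sun    37    10
6  snow   117    27
take 2 rows with smallest high:
  cond  wind  high
5  sun    37    10
2  fog   117    13
add column high_x5 = t['high'] * 5:
  cond  wind  high  high_x5
5  sun    37    10       50
2  fog   117    13       65
add column high_times_high_x5 = t['high'] * t['high_x5']:
  cond  wind  high  high_x5  high_times_high_x5
5  sun    37    10       50                 500
2  fog   117    13       65                 845
So iloc[1]['high_times_high_x5'] = 845.

845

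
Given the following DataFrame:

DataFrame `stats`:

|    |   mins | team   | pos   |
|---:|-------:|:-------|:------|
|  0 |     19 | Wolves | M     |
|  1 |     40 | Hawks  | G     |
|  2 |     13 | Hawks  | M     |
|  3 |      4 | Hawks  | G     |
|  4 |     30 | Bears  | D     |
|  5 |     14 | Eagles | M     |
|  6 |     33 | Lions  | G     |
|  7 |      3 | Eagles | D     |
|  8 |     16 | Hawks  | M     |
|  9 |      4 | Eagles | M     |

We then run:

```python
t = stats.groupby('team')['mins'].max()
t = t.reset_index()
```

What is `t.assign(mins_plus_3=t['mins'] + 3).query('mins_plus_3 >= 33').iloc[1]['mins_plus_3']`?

group by team, max of mins:
team
Bears     30
Eagles    14
Hawks     40
Lions     33
Wolves    19
Name: mins, dtype: int64
reset_index():
     team  mins
0   Bears    30
1  Eagles    14
2   Hawks    40
3   Lions    33
4  Wolves    19
add column mins_plus_3 = t['mins'] + 3:
     team  mins  mins_plus_3
0   Bears    30           33
1  Eagles    14           17
2   Hawks    40           43
3   Lions    33           36
4  Wolves    19           22
filter rows where mins_plus_3 >= 33:
    team  mins  mins_plus_3
0  Bears    30           33
2  Hawks    40           43
3  Lions    33           36

43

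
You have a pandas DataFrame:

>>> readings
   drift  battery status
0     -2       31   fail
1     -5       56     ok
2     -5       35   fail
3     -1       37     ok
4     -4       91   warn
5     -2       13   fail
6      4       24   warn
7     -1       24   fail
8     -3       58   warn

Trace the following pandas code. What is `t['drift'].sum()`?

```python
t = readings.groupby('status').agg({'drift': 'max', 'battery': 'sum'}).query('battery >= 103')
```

group by status: max(drift), sum(battery):
        drift  battery
status                
fail       -1      103
ok         -1       93
warn        4      173
filter rows where battery >= 103:
        drift  battery
status                
fail       -1      103
warn        4      173
Reading off the sum of column 'drift', we get 3.

3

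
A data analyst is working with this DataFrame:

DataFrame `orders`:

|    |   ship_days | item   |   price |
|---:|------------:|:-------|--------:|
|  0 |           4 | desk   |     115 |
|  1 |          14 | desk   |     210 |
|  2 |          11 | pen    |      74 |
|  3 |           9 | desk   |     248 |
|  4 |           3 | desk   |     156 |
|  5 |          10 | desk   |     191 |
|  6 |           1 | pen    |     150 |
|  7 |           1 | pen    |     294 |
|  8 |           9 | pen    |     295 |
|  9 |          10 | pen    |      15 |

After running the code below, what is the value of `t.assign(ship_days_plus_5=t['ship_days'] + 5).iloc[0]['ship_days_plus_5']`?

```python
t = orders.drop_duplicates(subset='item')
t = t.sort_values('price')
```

16

drop duplicate item (keep=first):
   ship_days  item  price
0          4  desk    115
2         11   pen     74
sort by price:
   ship_days  item  price
2         11   pen     74
0          4  desk    115
add column ship_days_plus_5 = t['ship_days'] + 5:
   ship_days  item  price  ship_days_plus_5
2         11   pen     74                16
0          4  desk    115                 9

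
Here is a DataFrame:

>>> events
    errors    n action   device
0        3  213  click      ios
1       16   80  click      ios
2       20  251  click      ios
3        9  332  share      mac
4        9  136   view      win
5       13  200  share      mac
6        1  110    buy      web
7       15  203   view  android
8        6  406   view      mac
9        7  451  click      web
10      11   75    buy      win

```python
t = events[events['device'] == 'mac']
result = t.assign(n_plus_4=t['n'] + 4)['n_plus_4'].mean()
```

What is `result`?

316.666666667

filter rows where device == 'mac':
   errors    n action device
3       9  332  share    mac
5      13  200  share    mac
8       6  406   view    mac
add column n_plus_4 = t['n'] + 4:
   errors    n action device  n_plus_4
3       9  332  share    mac       336
5      13  200  share    mac       204
8       6  406   view    mac       410
Reading off the mean of column 'n_plus_4', we get 316.666666667.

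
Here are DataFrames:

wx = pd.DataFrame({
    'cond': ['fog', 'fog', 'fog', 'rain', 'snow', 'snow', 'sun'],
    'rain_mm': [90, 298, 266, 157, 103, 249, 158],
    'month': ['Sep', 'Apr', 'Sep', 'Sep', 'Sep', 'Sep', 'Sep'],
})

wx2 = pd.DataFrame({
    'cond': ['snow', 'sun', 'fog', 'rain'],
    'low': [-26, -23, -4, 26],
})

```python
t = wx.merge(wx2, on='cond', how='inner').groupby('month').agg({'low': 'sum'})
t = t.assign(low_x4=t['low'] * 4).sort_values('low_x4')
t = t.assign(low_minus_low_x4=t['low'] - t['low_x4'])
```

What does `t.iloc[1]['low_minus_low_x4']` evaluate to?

12

merge on 'cond' (how='inner') → 7 rows:
   cond  rain_mm month  low
0   fog       90   Sep   -4
1   fog      298   Apr   -4
2   fog      266   Sep   -4
3  rain      157   Sep   26
4  snow      103   Sep  -26
5  snow      249   Sep  -26
6   sun      158   Sep  -23
group by month, sum of low:
       low
month     
Apr     -4
Sep    -57
add column low_x4 = t['low'] * 4:
       low  low_x4
month             
Apr     -4     -16
Sep    -57    -228
sort by low_x4:
       low  low_x4
month             
Sep    -57    -228
Apr     -4     -16
add column low_minus_low_x4 = t['low'] - t['low_x4']:
       low  low_x4  low_minus_low_x4
month                               
Sep    -57    -228               171
Apr     -4     -16                12
value at position 1, column 'low_minus_low_x4' → 12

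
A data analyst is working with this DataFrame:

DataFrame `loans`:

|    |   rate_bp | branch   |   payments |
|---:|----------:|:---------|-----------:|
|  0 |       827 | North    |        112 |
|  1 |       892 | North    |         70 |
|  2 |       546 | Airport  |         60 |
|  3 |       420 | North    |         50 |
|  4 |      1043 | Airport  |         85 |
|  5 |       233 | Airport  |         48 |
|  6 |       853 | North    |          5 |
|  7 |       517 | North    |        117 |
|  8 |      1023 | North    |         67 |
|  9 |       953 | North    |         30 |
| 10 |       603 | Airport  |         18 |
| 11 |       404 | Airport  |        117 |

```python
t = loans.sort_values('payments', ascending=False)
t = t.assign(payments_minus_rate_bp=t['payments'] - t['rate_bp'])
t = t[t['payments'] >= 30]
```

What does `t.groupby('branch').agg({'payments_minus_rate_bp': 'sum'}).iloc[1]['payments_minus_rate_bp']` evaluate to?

sort by payments descending:
    rate_bp   branch  payments
7       517    North       117
11      404  Airport       117
0       827    North       112
4      1043  Airport        85
1       892    North        70
8      1023    North        67
2       546  Airport        60
3       420    North        50
5       233  Airport        48
9       953    North        30
10      603  Airport        18
6       853    North         5
add column payments_minus_rate_bp = t['payments'] - t['rate_bp']:
    rate_bp   branch  payments  payments_minus_rate_bp
7       517    North       117                    -400
11      404  Airport       117                    -287
0       827    North       112                    -715
4      1043  Airport        85                    -958
1       892    North        70                    -822
8      1023    North        67                    -956
2       546  Airport        60                    -486
3       420    North        50                    -370
5       233  Airport        48                    -185
9       953    North        30                    -923
10      603  Airport        18                    -585
6       853    North         5                    -848
filter rows where payments >= 30:
    rate_bp   branch  payments  payments_minus_rate_bp
7       517    North       117                    -400
11      404  Airport       117                    -287
0       827    North       112                    -715
4      1043  Airport        85                    -958
1       892    North        70                    -822
8      1023    North        67                    -956
2       546  Airport        60                    -486
3       420    North        50                    -370
5       233  Airport        48                    -185
9       953    North        30                    -923
group by branch, sum of payments_minus_rate_bp:
         payments_minus_rate_bp
branch                         
Airport                   -1916
North                     -4186

-4186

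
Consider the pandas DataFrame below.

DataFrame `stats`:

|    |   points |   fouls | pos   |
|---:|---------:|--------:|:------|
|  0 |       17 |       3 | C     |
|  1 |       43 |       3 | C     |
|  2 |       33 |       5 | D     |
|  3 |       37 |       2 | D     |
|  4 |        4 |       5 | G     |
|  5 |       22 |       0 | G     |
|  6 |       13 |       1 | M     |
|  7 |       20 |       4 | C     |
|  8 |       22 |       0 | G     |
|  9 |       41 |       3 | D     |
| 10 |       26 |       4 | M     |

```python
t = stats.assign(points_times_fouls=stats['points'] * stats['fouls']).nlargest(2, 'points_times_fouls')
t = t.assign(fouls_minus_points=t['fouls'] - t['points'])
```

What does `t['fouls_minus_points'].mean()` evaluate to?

-34.0

add column points_times_fouls = stats['points'] * stats['fouls']:
    points  fouls pos  points_times_fouls
0       17      3   C                  51
1       43      3   C                 129
2       33      5   D                 165
3       37      2   D                  74
4        4      5   G                  20
5       22      0   G                   0
6       13      1   M                  13
7       20      4   C                  80
8       22      0   G                   0
9       41      3   D                 123
10      26      4   M                 104
take 2 rows with largest points_times_fouls:
   points  fouls pos  points_times_fouls
2      33      5   D                 165
1      43      3   C                 129
add column fouls_minus_points = t['fouls'] - t['points']:
   points  fouls pos  points_times_fouls  fouls_minus_points
2      33      5   D                 165                 -28
1      43      3   C                 129                 -40
Finally, mean of column 'fouls_minus_points' = -34.0.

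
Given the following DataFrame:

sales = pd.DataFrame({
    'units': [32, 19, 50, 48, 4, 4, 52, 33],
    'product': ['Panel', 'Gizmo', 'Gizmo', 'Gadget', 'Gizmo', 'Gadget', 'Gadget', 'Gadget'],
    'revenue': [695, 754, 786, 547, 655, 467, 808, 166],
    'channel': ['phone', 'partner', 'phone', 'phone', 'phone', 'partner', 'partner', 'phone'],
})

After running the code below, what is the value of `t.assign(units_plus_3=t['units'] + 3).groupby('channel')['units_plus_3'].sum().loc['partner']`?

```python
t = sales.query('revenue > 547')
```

filter rows where revenue > 547:
   units product  revenue  channel
0     32   Panel      695    phone
1     19   Gizmo      754  partner
2     50   Gizmo      786    phone
4      4   Gizmo      655    phone
6     52  Gadget      808  partner
add column units_plus_3 = t['units'] + 3:
   units product  revenue  channel  units_plus_3
0     32   Panel      695    phone            35
1     19   Gizmo      754  partner            22
2     50   Gizmo      786    phone            53
4      4   Gizmo      655    phone             7
6     52  Gadget      808  partner            55
group by channel, sum of units_plus_3:
channel
partner    77
phone      95
Name: units_plus_3, dtype: int64
Then the value at index 'partner': 77

77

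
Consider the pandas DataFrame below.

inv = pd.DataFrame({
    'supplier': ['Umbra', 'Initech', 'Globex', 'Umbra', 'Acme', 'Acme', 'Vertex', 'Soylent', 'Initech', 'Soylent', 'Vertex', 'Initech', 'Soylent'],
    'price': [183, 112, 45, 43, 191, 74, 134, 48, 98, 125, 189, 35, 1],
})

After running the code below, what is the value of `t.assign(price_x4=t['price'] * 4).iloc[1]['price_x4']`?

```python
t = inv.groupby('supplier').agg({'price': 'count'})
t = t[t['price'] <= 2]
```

group by supplier, count of price:
          price
supplier       
Acme          2
Globex        1
Initech       3
Soylent       3
Umbra         2
Vertex        2
filter rows where price <= 2:
          price
supplier       
Acme          2
Globex        1
Umbra         2
Vertex        2
add column price_x4 = t['price'] * 4:
          price  price_x4
supplier                 
Acme          2         8
Globex        1         4
Umbra         2         8
Vertex        2         8
The value at position 1, column 'price_x4' is 4.

4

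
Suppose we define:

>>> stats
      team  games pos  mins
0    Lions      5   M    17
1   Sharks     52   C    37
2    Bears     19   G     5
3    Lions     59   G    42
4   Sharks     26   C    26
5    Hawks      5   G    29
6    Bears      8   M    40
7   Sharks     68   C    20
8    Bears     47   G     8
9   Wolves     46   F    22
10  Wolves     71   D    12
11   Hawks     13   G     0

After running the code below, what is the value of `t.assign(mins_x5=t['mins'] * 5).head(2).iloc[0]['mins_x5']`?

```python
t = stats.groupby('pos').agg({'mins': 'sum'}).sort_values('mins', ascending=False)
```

group by pos, sum of mins:
     mins
pos      
C      83
D      12
F      22
G      84
M      57
sort by mins descending:
     mins
pos      
G      84
C      83
M      57
F      22
D      12
add column mins_x5 = t['mins'] * 5:
     mins  mins_x5
pos               
G      84      420
C      83      415
M      57      285
F      22      110
D      12       60
take first 2 rows:
     mins  mins_x5
pos               
G      84      420
C      83      415
value at position 0, column 'mins_x5' → 420

420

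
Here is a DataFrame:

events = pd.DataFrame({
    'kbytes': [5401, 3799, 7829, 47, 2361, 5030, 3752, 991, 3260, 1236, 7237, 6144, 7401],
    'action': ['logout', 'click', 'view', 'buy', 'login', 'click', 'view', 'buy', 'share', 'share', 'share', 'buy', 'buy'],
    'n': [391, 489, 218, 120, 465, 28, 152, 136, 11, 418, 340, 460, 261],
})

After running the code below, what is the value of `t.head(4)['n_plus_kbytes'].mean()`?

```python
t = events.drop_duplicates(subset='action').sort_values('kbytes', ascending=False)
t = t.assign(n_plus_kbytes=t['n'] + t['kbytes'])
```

drop duplicate action (keep=first):
   kbytes  action    n
0    5401  logout  391
1    3799   click  489
2    7829    view  218
3      47     buy  120
4    2361   login  465
8    3260   share   11
sort by kbytes descending:
   kbytes  action    n
2    7829    view  218
0    5401  logout  391
1    3799   click  489
8    3260   share   11
4    2361   login  465
3      47     buy  120
add column n_plus_kbytes = t['n'] + t['kbytes']:
   kbytes  action    n  n_plus_kbytes
2    7829    view  218           8047
0    5401  logout  391           5792
1    3799   click  489           4288
8    3260   share   11           3271
4    2361   login  465           2826
3      47     buy  120            167
take first 4 rows:
   kbytes  action    n  n_plus_kbytes
2    7829    view  218           8047
0    5401  logout  391           5792
1    3799   click  489           4288
8    3260   share   11           3271
Reading off the mean of column 'n_plus_kbytes', we get 5349.5.

5349.5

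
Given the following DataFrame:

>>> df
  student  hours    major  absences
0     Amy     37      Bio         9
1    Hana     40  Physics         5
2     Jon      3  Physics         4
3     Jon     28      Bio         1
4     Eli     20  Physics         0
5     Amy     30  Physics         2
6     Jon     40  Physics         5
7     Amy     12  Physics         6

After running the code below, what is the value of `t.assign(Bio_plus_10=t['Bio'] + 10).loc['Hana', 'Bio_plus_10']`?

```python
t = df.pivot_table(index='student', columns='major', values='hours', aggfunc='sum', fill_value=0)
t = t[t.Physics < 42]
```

10

pivot: rows=student, cols=major, sum(hours):
major    Bio  Physics
student              
Amy       37       42
Eli        0       20
Hana       0       40
Jon       28       43
filter rows where Physics < 42:
major    Bio  Physics
student              
Eli        0       20
Hana       0       40
add column Bio_plus_10 = t['Bio'] + 10:
major    Bio  Physics  Bio_plus_10
student                           
Eli        0       20           10
Hana       0       40           10
The value at row 'Hana', column 'Bio_plus_10' is 10.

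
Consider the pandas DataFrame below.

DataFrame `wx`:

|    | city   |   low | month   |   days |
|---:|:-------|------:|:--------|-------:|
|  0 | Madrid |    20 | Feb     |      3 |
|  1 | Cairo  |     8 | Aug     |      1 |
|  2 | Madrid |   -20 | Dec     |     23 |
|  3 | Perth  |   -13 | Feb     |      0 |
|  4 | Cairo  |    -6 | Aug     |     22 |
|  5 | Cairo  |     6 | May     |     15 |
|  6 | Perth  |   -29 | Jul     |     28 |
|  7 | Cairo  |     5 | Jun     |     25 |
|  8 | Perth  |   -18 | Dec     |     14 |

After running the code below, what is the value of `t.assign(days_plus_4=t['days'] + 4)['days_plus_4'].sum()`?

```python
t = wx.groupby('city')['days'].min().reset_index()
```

group by city, min of days:
city
Cairo     1
Madrid    3
Perth     0
Name: days, dtype: int64
reset_index():
     city  days
0   Cairo     1
1  Madrid     3
2   Perth     0
add column days_plus_4 = t['days'] + 4:
     city  days  days_plus_4
0   Cairo     1            5
1  Madrid     3            7
2   Perth     0            4

16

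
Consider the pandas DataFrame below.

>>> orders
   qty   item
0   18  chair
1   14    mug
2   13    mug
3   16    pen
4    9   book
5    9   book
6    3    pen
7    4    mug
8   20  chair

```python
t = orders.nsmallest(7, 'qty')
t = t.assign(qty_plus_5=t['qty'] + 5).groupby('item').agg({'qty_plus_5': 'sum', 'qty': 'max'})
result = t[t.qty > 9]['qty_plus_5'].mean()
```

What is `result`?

37.5

take 7 rows with smallest qty:
   qty  item
6    3   pen
7    4   mug
4    9  book
5    9  book
2   13   mug
1   14   mug
3   16   pen
add column qty_plus_5 = t['qty'] + 5:
   qty  item  qty_plus_5
6    3   pen           8
7    4   mug           9
4    9  book          14
5    9  book          14
2   13   mug          18
1   14   mug          19
3   16   pen          21
group by item: sum(qty_plus_5), max(qty):
      qty_plus_5  qty
item                 
book          28    9
mug           46   14
pen           29   16
filter rows where qty > 9:
      qty_plus_5  qty
item                 
mug           46   14
pen           29   16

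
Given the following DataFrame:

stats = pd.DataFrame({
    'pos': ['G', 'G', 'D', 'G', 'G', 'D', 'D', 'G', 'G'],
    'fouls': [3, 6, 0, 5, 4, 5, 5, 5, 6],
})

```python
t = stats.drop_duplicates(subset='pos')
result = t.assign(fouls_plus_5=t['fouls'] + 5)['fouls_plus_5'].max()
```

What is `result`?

drop duplicate pos (keep=first):
  pos  fouls
0   G      3
2   D      0
add column fouls_plus_5 = t['fouls'] + 5:
  pos  fouls  fouls_plus_5
0   G      3             8
2   D      0             5
Finally, max of column 'fouls_plus_5' = 8.

8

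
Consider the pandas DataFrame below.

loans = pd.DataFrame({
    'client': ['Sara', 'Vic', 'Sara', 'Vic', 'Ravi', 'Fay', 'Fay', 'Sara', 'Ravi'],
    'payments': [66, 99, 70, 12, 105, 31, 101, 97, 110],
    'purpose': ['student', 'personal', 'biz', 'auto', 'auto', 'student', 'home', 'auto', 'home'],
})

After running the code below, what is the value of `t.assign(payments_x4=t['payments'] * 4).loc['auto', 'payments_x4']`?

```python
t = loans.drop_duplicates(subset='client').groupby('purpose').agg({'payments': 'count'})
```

4

drop duplicate client (keep=first):
  client  payments   purpose
0   Sara        66   student
1    Vic        99  personal
4   Ravi       105      auto
5    Fay        31   student
group by purpose, count of payments:
          payments
purpose           
auto             1
personal         1
student          2
add column payments_x4 = t['payments'] * 4:
          payments  payments_x4
purpose                        
auto             1            4
personal         1            4
student          2            8
Taking the value at row 'auto', column 'payments_x4' gives 4.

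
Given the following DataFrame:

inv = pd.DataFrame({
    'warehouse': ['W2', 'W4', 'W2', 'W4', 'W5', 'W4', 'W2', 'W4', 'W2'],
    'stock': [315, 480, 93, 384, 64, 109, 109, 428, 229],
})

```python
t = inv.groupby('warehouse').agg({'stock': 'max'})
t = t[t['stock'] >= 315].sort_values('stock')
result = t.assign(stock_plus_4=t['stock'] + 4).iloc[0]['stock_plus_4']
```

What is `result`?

group by warehouse, max of stock:
           stock
warehouse       
W2           315
W4           480
W5            64
filter rows where stock >= 315:
           stock
warehouse       
W2           315
W4           480
sort by stock:
           stock
warehouse       
W2           315
W4           480
add column stock_plus_4 = t['stock'] + 4:
           stock  stock_plus_4
warehouse                     
W2           315           319
W4           480           484
value at position 0, column 'stock_plus_4' → 319

319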